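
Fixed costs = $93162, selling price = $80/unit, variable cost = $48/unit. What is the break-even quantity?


Formula: BEQ = Fixed Costs / (Price - Variable Cost)
Contribution margin = $80 - $48 = $32/unit
BEQ = ceil($93162 / $32/unit) = ceil(2911.31) = 2912 units

2912 units


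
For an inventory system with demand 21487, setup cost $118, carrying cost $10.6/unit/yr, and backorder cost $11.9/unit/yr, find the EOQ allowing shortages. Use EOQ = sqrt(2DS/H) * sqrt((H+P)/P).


Formula: EOQ* = sqrt(2DS/H) * sqrt((H+P)/P)
Base EOQ = sqrt(2*21487*118/10.6) = 691.66 units
Correction = sqrt((10.6+11.9)/11.9) = 1.37505
EOQ* = 691.66 * 1.37505 = 951.1 units

951.1 units


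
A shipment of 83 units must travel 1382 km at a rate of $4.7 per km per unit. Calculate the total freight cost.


TC = dist * cost * units = 1382 * 4.7 * 83 = $539118.20

$539118.20


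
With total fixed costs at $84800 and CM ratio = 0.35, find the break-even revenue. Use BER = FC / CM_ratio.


Formula: BER = Fixed Costs / Contribution Margin Ratio
BER = $84800 / 0.35
BER = $242285.71 (to the nearest cent)

$242285.71


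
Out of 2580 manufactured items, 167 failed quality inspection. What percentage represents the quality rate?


Formula: Quality Rate = Good Pieces / Total Pieces * 100
Good pieces = 2580 - 167 = 2413
QR = 2413 / 2580 * 100 = 93.5%

93.5%


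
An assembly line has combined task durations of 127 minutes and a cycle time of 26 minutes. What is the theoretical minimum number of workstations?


Formula: N_min = ceil(Sum of Task Times / Cycle Time)
N_min = ceil(127 min / 26 min) = ceil(4.8846)
N_min = 5 stations

5


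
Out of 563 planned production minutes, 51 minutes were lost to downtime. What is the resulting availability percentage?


Formula: Availability = (Planned Time - Downtime) / Planned Time * 100
Uptime = 563 - 51 = 512 min
Availability = 512 / 563 * 100 = 90.9%

90.9%


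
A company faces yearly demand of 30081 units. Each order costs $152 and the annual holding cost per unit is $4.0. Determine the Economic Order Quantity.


Formula: EOQ = sqrt(2 * D * S / H)
Numerator: 2 * 30081 * 152 = 9144624
2DS/H = 9144624 / 4.0 = 2286156.0
EOQ = sqrt(2286156.0) = 1512.0 units

1512.0 units


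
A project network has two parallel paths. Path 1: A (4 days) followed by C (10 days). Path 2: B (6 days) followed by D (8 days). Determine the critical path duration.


Path 1 = 4 + 10 = 14 days
Path 2 = 6 + 8 = 14 days
Duration = max(14, 14) = 14 days

14 days


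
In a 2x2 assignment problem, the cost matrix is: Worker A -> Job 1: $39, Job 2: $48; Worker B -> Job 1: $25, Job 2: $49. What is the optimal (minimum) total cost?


Option 1: A->1 + B->2 = $39 + $49 = $88
Option 2: A->2 + B->1 = $48 + $25 = $73
Min cost = min($88, $73) = $73

$73


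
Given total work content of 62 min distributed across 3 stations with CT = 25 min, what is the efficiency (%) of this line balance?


Formula: Efficiency = Sum of Task Times / (N_stations * CT) * 100
Total station capacity = 3 stations * 25 min = 75 min
Efficiency = 62 / 75 * 100 = 82.7%

82.7%


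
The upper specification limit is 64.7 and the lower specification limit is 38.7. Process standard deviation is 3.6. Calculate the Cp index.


Cp = (64.7 - 38.7) / (6 * 3.6)

1.2


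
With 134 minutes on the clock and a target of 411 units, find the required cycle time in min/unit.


Formula: CT = Available Time / Number of Units
CT = 134 min / 411 units
CT = 0.33 min/unit

0.33 min/unit


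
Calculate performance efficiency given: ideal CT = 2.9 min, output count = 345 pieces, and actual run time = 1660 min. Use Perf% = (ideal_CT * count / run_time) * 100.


Formula: Performance = (Ideal CT * Total Count) / Run Time * 100
Ideal output time = 2.9 * 345 = 1000.5 min
Performance = 1000.5 / 1660 * 100 = 60.3%

60.3%


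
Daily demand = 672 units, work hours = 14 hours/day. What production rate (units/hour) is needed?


Formula: Production Rate = Daily Demand / Available Hours
Rate = 672 units/day / 14 hours/day
Rate = 48.0 units/hour

48.0 units/hour


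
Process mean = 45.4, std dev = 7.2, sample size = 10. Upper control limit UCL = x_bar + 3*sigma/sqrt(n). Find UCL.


UCL = 45.4 + 3 * 7.2 / sqrt(10)

52.23


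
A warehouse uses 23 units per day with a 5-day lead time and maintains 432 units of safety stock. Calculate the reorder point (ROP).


Formula: ROP = (Daily Demand * Lead Time) + Safety Stock
Demand during lead time = 23 * 5 = 115 units
ROP = 115 + 432 = 547 units

547 units


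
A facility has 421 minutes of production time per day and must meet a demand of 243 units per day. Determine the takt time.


Formula: Takt Time = Available Production Time / Customer Demand
Takt = 421 min/day / 243 units/day
Takt = 1.73 min/unit

1.73 min/unit


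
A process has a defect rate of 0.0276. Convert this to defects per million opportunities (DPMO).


DPMO = defect_rate * 1000000 = 0.0276 * 1000000

27600


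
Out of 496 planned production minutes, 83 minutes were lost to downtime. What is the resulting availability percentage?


Formula: Availability = (Planned Time - Downtime) / Planned Time * 100
Uptime = 496 - 83 = 413 min
Availability = 413 / 496 * 100 = 83.3%

83.3%


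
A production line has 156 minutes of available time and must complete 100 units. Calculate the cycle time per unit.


Formula: CT = Available Time / Number of Units
CT = 156 min / 100 units
CT = 1.56 min/unit

1.56 min/unit


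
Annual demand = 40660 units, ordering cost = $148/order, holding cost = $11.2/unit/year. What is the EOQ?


Formula: EOQ = sqrt(2 * D * S / H)
Numerator: 2 * 40660 * 148 = 12035360
2DS/H = 12035360 / 11.2 = 1074585.7
EOQ = sqrt(1074585.7) = 1036.6 units

1036.6 units


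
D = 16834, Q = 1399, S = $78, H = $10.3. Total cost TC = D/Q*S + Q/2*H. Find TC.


TC = 16834/1399 * 78 + 1399/2 * 10.3

$8143.41


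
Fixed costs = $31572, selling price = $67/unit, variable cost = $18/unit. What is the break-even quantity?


Formula: BEQ = Fixed Costs / (Price - Variable Cost)
Contribution margin = $67 - $18 = $49/unit
BEQ = ceil($31572 / $49/unit) = ceil(644.33) = 645 units

645 units


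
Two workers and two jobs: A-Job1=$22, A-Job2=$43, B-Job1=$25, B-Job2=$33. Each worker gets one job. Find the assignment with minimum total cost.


Option 1: A->1 + B->2 = $22 + $33 = $55
Option 2: A->2 + B->1 = $43 + $25 = $68
Min cost = min($55, $68) = $55

$55


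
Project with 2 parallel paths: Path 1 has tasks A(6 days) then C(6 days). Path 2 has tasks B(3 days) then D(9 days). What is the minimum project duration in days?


Path 1 = 6 + 6 = 12 days
Path 2 = 3 + 9 = 12 days
Duration = max(12, 12) = 12 days

12 days


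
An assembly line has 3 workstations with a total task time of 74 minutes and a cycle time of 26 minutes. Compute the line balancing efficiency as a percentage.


Formula: Efficiency = Sum of Task Times / (N_stations * CT) * 100
Total station capacity = 3 stations * 26 min = 78 min
Efficiency = 74 / 78 * 100 = 94.9%

94.9%


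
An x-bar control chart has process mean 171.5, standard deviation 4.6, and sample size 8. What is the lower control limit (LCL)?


LCL = 171.5 - 3 * 4.6 / sqrt(8)

166.62


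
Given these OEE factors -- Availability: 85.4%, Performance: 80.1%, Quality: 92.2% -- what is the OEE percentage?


Formula: OEE = Availability * Performance * Quality / 10000
A * P = 85.4% * 80.1% / 100 = 68.41%
OEE = 68.41% * 92.2% / 100 = 63.1%

63.1%


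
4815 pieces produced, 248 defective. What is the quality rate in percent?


Formula: Quality Rate = Good Pieces / Total Pieces * 100
Good pieces = 4815 - 248 = 4567
QR = 4567 / 4815 * 100 = 94.8%

94.8%


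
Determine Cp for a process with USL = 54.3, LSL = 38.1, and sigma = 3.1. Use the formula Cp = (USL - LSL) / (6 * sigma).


Cp = (54.3 - 38.1) / (6 * 3.1)

0.87


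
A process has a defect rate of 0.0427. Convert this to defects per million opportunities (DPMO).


DPMO = defect_rate * 1000000 = 0.0427 * 1000000

42700


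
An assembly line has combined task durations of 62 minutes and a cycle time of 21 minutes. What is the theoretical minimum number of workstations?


Formula: N_min = ceil(Sum of Task Times / Cycle Time)
N_min = ceil(62 min / 21 min) = ceil(2.9524)
N_min = 3 stations

3


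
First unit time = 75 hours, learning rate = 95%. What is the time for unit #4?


Formula: T_n = T_1 * (learning_rate)^(log2(n)) where learning_rate = rate/100
Doublings = log2(4) = 2
T_n = 75 * 0.95^2
T_n = 75 * 0.9025 = 67.7 hours

67.7 hours


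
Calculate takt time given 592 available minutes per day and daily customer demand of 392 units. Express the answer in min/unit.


Formula: Takt Time = Available Production Time / Customer Demand
Takt = 592 min/day / 392 units/day
Takt = 1.51 min/unit

1.51 min/unit


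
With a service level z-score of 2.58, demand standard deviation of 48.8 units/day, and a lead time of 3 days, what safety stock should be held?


Formula: SS = z * sigma_d * sqrt(LT)
sqrt(LT) = sqrt(3) = 1.7321
SS = 2.58 * 48.8 * 1.7321
SS = 218.1 units

218.1 units


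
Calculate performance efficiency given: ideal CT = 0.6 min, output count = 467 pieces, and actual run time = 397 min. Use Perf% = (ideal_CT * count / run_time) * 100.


Formula: Performance = (Ideal CT * Total Count) / Run Time * 100
Ideal output time = 0.6 * 467 = 280.2 min
Performance = 280.2 / 397 * 100 = 70.6%

70.6%


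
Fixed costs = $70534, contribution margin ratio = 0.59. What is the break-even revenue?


Formula: BER = Fixed Costs / Contribution Margin Ratio
BER = $70534 / 0.59
BER = $119549.15 (to the nearest cent)

$119549.15


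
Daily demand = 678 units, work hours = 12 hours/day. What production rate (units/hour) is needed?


Formula: Production Rate = Daily Demand / Available Hours
Rate = 678 units/day / 12 hours/day
Rate = 56.5 units/hour

56.5 units/hour


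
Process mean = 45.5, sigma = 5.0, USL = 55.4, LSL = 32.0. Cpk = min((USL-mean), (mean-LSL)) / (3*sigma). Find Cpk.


Cpu = (55.4 - 45.5) / (3 * 5.0) = 0.66
Cpl = (45.5 - 32.0) / (3 * 5.0) = 0.9
Cpk = min(0.66, 0.9) = 0.66

0.66


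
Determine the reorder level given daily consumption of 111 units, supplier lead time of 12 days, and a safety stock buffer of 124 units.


Formula: ROP = (Daily Demand * Lead Time) + Safety Stock
Demand during lead time = 111 * 12 = 1332 units
ROP = 1332 + 124 = 1456 units

1456 units


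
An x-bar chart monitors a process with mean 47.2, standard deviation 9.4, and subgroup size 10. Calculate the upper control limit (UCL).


UCL = 47.2 + 3 * 9.4 / sqrt(10)

56.12


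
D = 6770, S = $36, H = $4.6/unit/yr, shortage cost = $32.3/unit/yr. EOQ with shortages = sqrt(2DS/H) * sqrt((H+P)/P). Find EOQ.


Formula: EOQ* = sqrt(2DS/H) * sqrt((H+P)/P)
Base EOQ = sqrt(2*6770*36/4.6) = 325.52 units
Correction = sqrt((4.6+32.3)/32.3) = 1.06884
EOQ* = 325.52 * 1.06884 = 347.9 units

347.9 units


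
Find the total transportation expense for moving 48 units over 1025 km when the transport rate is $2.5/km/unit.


TC = dist * cost * units = 1025 * 2.5 * 48 = $123000.00

$123000.00


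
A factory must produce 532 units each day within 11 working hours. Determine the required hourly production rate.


Formula: Production Rate = Daily Demand / Available Hours
Rate = 532 units/day / 11 hours/day
Rate = 48.4 units/hour

48.4 units/hour


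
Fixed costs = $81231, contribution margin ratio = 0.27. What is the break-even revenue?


Formula: BER = Fixed Costs / Contribution Margin Ratio
BER = $81231 / 0.27
BER = $300855.56 (to the nearest cent)

$300855.56


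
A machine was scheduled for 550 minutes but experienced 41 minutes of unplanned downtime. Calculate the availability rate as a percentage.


Formula: Availability = (Planned Time - Downtime) / Planned Time * 100
Uptime = 550 - 41 = 509 min
Availability = 509 / 550 * 100 = 92.5%

92.5%


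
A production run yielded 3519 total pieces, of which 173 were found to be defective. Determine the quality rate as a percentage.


Formula: Quality Rate = Good Pieces / Total Pieces * 100
Good pieces = 3519 - 173 = 3346
QR = 3346 / 3519 * 100 = 95.1%

95.1%


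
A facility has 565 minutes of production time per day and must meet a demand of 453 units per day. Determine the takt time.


Formula: Takt Time = Available Production Time / Customer Demand
Takt = 565 min/day / 453 units/day
Takt = 1.25 min/unit

1.25 min/unit


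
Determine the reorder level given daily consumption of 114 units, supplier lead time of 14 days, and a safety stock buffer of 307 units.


Formula: ROP = (Daily Demand * Lead Time) + Safety Stock
Demand during lead time = 114 * 14 = 1596 units
ROP = 1596 + 307 = 1903 units

1903 units


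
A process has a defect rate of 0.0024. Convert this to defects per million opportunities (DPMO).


DPMO = defect_rate * 1000000 = 0.0024 * 1000000

2400


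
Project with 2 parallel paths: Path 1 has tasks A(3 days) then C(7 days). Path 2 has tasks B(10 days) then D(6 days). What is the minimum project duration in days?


Path 1 = 3 + 7 = 10 days
Path 2 = 10 + 6 = 16 days
Duration = max(10, 16) = 16 days

16 days


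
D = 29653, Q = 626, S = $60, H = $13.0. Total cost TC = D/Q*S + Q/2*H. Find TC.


TC = 29653/626 * 60 + 626/2 * 13.0

$6911.14


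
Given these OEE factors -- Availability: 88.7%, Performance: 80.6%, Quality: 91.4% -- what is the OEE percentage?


Formula: OEE = Availability * Performance * Quality / 10000
A * P = 88.7% * 80.6% / 100 = 71.49%
OEE = 71.49% * 91.4% / 100 = 65.3%

65.3%


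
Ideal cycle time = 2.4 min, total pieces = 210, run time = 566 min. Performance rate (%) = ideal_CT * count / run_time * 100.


Formula: Performance = (Ideal CT * Total Count) / Run Time * 100
Ideal output time = 2.4 * 210 = 504.0 min
Performance = 504.0 / 566 * 100 = 89.0%

89.0%


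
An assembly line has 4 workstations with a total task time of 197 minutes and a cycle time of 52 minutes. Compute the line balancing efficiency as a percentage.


Formula: Efficiency = Sum of Task Times / (N_stations * CT) * 100
Total station capacity = 4 stations * 52 min = 208 min
Efficiency = 197 / 208 * 100 = 94.7%

94.7%


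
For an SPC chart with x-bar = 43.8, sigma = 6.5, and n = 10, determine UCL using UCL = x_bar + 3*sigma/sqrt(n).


UCL = 43.8 + 3 * 6.5 / sqrt(10)

49.97


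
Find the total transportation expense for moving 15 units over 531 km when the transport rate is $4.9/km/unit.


TC = dist * cost * units = 531 * 4.9 * 15 = $39028.50

$39028.50


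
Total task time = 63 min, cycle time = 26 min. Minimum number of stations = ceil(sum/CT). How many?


Formula: N_min = ceil(Sum of Task Times / Cycle Time)
N_min = ceil(63 min / 26 min) = ceil(2.4231)
N_min = 3 stations

3


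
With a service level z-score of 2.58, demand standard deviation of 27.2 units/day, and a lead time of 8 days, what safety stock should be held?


Formula: SS = z * sigma_d * sqrt(LT)
sqrt(LT) = sqrt(8) = 2.8284
SS = 2.58 * 27.2 * 2.8284
SS = 198.5 units

198.5 units


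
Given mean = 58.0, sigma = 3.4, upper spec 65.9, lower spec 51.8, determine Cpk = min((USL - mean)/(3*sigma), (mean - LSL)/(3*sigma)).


Cpu = (65.9 - 58.0) / (3 * 3.4) = 0.77
Cpl = (58.0 - 51.8) / (3 * 3.4) = 0.61
Cpk = min(0.77, 0.61) = 0.61

0.61


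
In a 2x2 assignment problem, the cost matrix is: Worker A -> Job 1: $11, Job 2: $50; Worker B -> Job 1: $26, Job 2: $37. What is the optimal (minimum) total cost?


Option 1: A->1 + B->2 = $11 + $37 = $48
Option 2: A->2 + B->1 = $50 + $26 = $76
Min cost = min($48, $76) = $48

$48


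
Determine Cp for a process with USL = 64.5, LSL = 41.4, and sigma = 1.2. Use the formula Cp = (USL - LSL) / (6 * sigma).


Cp = (64.5 - 41.4) / (6 * 1.2)

3.21


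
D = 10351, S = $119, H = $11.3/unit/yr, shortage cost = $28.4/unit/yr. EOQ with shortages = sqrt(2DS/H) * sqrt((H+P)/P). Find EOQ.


Formula: EOQ* = sqrt(2DS/H) * sqrt((H+P)/P)
Base EOQ = sqrt(2*10351*119/11.3) = 466.92 units
Correction = sqrt((11.3+28.4)/28.4) = 1.18232
EOQ* = 466.92 * 1.18232 = 552.0 units

552.0 units


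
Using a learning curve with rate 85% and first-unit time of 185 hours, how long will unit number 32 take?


Formula: T_n = T_1 * (learning_rate)^(log2(n)) where learning_rate = rate/100
Doublings = log2(32) = 5
T_n = 185 * 0.85^5
T_n = 185 * 0.4437 = 82.1 hours

82.1 hours


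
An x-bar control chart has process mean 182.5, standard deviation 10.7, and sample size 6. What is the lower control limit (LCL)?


LCL = 182.5 - 3 * 10.7 / sqrt(6)

169.4


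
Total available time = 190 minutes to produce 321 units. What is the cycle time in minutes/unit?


Formula: CT = Available Time / Number of Units
CT = 190 min / 321 units
CT = 0.59 min/unit

0.59 min/unit


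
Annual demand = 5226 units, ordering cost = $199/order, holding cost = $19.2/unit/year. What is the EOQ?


Formula: EOQ = sqrt(2 * D * S / H)
Numerator: 2 * 5226 * 199 = 2079948
2DS/H = 2079948 / 19.2 = 108330.6
EOQ = sqrt(108330.6) = 329.1 units

329.1 units


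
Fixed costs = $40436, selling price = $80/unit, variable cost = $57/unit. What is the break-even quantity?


Formula: BEQ = Fixed Costs / (Price - Variable Cost)
Contribution margin = $80 - $57 = $23/unit
BEQ = ceil($40436 / $23/unit) = ceil(1758.09) = 1759 units

1759 units


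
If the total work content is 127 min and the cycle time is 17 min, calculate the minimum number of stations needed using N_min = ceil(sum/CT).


Formula: N_min = ceil(Sum of Task Times / Cycle Time)
N_min = ceil(127 min / 17 min) = ceil(7.4706)
N_min = 8 stations

8


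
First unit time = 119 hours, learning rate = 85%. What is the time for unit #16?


Formula: T_n = T_1 * (learning_rate)^(log2(n)) where learning_rate = rate/100
Doublings = log2(16) = 4
T_n = 119 * 0.85^4
T_n = 119 * 0.522 = 62.1 hours

62.1 hours


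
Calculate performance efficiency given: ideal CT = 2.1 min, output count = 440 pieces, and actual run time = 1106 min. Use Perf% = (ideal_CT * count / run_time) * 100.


Formula: Performance = (Ideal CT * Total Count) / Run Time * 100
Ideal output time = 2.1 * 440 = 924.0 min
Performance = 924.0 / 1106 * 100 = 83.5%

83.5%


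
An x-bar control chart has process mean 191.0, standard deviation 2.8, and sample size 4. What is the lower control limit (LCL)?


LCL = 191.0 - 3 * 2.8 / sqrt(4)

186.8


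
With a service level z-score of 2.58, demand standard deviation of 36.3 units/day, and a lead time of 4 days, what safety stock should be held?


Formula: SS = z * sigma_d * sqrt(LT)
sqrt(LT) = sqrt(4) = 2.0
SS = 2.58 * 36.3 * 2.0
SS = 187.3 units

187.3 units


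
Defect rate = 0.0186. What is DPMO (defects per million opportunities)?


DPMO = defect_rate * 1000000 = 0.0186 * 1000000

18600


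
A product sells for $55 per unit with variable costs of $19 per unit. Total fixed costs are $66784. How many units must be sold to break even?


Formula: BEQ = Fixed Costs / (Price - Variable Cost)
Contribution margin = $55 - $19 = $36/unit
BEQ = ceil($66784 / $36/unit) = ceil(1855.11) = 1856 units

1856 units


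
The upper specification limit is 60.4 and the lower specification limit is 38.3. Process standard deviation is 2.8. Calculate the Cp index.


Cp = (60.4 - 38.3) / (6 * 2.8)

1.32


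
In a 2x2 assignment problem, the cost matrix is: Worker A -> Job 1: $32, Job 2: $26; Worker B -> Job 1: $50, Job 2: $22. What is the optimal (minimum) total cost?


Option 1: A->1 + B->2 = $32 + $22 = $54
Option 2: A->2 + B->1 = $26 + $50 = $76
Min cost = min($54, $76) = $54

$54


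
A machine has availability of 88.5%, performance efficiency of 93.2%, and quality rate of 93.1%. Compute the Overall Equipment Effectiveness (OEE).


Formula: OEE = Availability * Performance * Quality / 10000
A * P = 88.5% * 93.2% / 100 = 82.48%
OEE = 82.48% * 93.1% / 100 = 76.8%

76.8%


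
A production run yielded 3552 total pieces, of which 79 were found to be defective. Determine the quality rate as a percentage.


Formula: Quality Rate = Good Pieces / Total Pieces * 100
Good pieces = 3552 - 79 = 3473
QR = 3473 / 3552 * 100 = 97.8%

97.8%


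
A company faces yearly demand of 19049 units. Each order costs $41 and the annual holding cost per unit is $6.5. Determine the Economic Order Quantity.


Formula: EOQ = sqrt(2 * D * S / H)
Numerator: 2 * 19049 * 41 = 1562018
2DS/H = 1562018 / 6.5 = 240310.5
EOQ = sqrt(240310.5) = 490.2 units

490.2 units


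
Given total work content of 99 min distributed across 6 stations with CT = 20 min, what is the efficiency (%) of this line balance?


Formula: Efficiency = Sum of Task Times / (N_stations * CT) * 100
Total station capacity = 6 stations * 20 min = 120 min
Efficiency = 99 / 120 * 100 = 82.5%

82.5%


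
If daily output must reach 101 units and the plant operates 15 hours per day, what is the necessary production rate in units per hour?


Formula: Production Rate = Daily Demand / Available Hours
Rate = 101 units/day / 15 hours/day
Rate = 6.7 units/hour

6.7 units/hour


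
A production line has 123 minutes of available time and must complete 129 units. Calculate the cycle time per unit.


Formula: CT = Available Time / Number of Units
CT = 123 min / 129 units
CT = 0.95 min/unit

0.95 min/unit


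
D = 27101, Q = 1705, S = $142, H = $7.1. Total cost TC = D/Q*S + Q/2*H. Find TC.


TC = 27101/1705 * 142 + 1705/2 * 7.1

$8309.84


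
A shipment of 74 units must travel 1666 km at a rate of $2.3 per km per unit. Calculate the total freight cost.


TC = dist * cost * units = 1666 * 2.3 * 74 = $283553.20

$283553.20


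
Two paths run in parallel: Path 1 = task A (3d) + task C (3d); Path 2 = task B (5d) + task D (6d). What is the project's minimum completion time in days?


Path 1 = 3 + 3 = 6 days
Path 2 = 5 + 6 = 11 days
Duration = max(6, 11) = 11 days

11 days


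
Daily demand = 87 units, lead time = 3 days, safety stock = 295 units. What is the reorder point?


Formula: ROP = (Daily Demand * Lead Time) + Safety Stock
Demand during lead time = 87 * 3 = 261 units
ROP = 261 + 295 = 556 units

556 units


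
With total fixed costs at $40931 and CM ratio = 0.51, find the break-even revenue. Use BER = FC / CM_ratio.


Formula: BER = Fixed Costs / Contribution Margin Ratio
BER = $40931 / 0.51
BER = $80256.86 (to the nearest cent)

$80256.86


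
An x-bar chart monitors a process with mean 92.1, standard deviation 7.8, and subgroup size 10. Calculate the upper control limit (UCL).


UCL = 92.1 + 3 * 7.8 / sqrt(10)

99.5


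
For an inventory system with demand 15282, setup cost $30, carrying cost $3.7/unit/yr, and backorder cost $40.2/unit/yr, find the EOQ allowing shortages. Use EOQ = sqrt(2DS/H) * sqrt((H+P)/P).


Formula: EOQ* = sqrt(2DS/H) * sqrt((H+P)/P)
Base EOQ = sqrt(2*15282*30/3.7) = 497.81 units
Correction = sqrt((3.7+40.2)/40.2) = 1.04501
EOQ* = 497.81 * 1.04501 = 520.2 units

520.2 units


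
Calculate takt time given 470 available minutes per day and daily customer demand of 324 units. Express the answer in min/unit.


Formula: Takt Time = Available Production Time / Customer Demand
Takt = 470 min/day / 324 units/day
Takt = 1.45 min/unit

1.45 min/unit


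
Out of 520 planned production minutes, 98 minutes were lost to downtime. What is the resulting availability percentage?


Formula: Availability = (Planned Time - Downtime) / Planned Time * 100
Uptime = 520 - 98 = 422 min
Availability = 422 / 520 * 100 = 81.2%

81.2%


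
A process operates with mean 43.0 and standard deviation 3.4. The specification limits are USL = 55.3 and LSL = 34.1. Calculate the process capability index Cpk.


Cpu = (55.3 - 43.0) / (3 * 3.4) = 1.21
Cpl = (43.0 - 34.1) / (3 * 3.4) = 0.87
Cpk = min(1.21, 0.87) = 0.87

0.87


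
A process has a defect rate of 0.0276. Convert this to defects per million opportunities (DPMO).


DPMO = defect_rate * 1000000 = 0.0276 * 1000000

27600


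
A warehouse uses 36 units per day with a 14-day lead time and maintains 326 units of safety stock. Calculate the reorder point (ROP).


Formula: ROP = (Daily Demand * Lead Time) + Safety Stock
Demand during lead time = 36 * 14 = 504 units
ROP = 504 + 326 = 830 units

830 units


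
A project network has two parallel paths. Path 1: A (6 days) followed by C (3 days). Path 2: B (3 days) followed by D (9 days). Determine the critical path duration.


Path 1 = 6 + 3 = 9 days
Path 2 = 3 + 9 = 12 days
Duration = max(9, 12) = 12 days

12 days


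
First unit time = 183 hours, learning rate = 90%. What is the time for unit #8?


Formula: T_n = T_1 * (learning_rate)^(log2(n)) where learning_rate = rate/100
Doublings = log2(8) = 3
T_n = 183 * 0.9^3
T_n = 183 * 0.729 = 133.4 hours

133.4 hours


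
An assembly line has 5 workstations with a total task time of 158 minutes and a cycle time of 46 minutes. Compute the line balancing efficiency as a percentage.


Formula: Efficiency = Sum of Task Times / (N_stations * CT) * 100
Total station capacity = 5 stations * 46 min = 230 min
Efficiency = 158 / 230 * 100 = 68.7%

68.7%


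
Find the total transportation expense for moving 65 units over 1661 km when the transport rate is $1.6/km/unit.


TC = dist * cost * units = 1661 * 1.6 * 65 = $172744.00

$172744.00


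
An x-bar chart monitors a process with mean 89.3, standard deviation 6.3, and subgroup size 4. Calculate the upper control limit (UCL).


UCL = 89.3 + 3 * 6.3 / sqrt(4)

98.75


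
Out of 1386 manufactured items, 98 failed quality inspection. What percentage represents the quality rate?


Formula: Quality Rate = Good Pieces / Total Pieces * 100
Good pieces = 1386 - 98 = 1288
QR = 1288 / 1386 * 100 = 92.9%

92.9%


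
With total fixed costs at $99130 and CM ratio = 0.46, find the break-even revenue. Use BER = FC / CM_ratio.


Formula: BER = Fixed Costs / Contribution Margin Ratio
BER = $99130 / 0.46
BER = $215500.00 (to the nearest cent)

$215500.00


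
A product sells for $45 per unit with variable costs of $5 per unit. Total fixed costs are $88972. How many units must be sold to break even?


Formula: BEQ = Fixed Costs / (Price - Variable Cost)
Contribution margin = $45 - $5 = $40/unit
BEQ = ceil($88972 / $40/unit) = ceil(2224.3) = 2225 units

2225 units


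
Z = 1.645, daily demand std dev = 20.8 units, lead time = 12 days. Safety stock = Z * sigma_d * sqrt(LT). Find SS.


Formula: SS = z * sigma_d * sqrt(LT)
sqrt(LT) = sqrt(12) = 3.4641
SS = 1.645 * 20.8 * 3.4641
SS = 118.5 units

118.5 units


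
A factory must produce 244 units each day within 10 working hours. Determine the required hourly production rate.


Formula: Production Rate = Daily Demand / Available Hours
Rate = 244 units/day / 10 hours/day
Rate = 24.4 units/hour

24.4 units/hour


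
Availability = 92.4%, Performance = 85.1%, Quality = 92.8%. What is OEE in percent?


Formula: OEE = Availability * Performance * Quality / 10000
A * P = 92.4% * 85.1% / 100 = 78.63%
OEE = 78.63% * 92.8% / 100 = 73.0%

73.0%


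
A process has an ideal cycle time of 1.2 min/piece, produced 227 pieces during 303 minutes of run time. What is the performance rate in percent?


Formula: Performance = (Ideal CT * Total Count) / Run Time * 100
Ideal output time = 1.2 * 227 = 272.4 min
Performance = 272.4 / 303 * 100 = 89.9%

89.9%


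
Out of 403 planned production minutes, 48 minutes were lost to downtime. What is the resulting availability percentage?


Formula: Availability = (Planned Time - Downtime) / Planned Time * 100
Uptime = 403 - 48 = 355 min
Availability = 355 / 403 * 100 = 88.1%

88.1%


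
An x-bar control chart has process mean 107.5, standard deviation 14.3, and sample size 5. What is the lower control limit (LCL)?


LCL = 107.5 - 3 * 14.3 / sqrt(5)

88.31


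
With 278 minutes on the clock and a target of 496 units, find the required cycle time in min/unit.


Formula: CT = Available Time / Number of Units
CT = 278 min / 496 units
CT = 0.56 min/unit

0.56 min/unit


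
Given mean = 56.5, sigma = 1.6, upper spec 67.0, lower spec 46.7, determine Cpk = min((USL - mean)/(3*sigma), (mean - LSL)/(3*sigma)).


Cpu = (67.0 - 56.5) / (3 * 1.6) = 2.19
Cpl = (56.5 - 46.7) / (3 * 1.6) = 2.04
Cpk = min(2.19, 2.04) = 2.04

2.04


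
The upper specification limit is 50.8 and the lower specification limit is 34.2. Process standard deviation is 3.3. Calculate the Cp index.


Cp = (50.8 - 34.2) / (6 * 3.3)

0.84


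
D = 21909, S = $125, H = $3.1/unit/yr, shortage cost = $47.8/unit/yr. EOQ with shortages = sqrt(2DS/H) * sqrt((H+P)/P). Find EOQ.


Formula: EOQ* = sqrt(2DS/H) * sqrt((H+P)/P)
Base EOQ = sqrt(2*21909*125/3.1) = 1329.23 units
Correction = sqrt((3.1+47.8)/47.8) = 1.03192
EOQ* = 1329.23 * 1.03192 = 1371.7 units

1371.7 units


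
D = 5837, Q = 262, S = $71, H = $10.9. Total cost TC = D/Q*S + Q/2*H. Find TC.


TC = 5837/262 * 71 + 262/2 * 10.9

$3009.68


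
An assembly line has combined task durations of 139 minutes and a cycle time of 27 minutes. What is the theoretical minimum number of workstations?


Formula: N_min = ceil(Sum of Task Times / Cycle Time)
N_min = ceil(139 min / 27 min) = ceil(5.1481)
N_min = 6 stations

6


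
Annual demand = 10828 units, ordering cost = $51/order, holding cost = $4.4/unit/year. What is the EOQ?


Formula: EOQ = sqrt(2 * D * S / H)
Numerator: 2 * 10828 * 51 = 1104456
2DS/H = 1104456 / 4.4 = 251012.7
EOQ = sqrt(251012.7) = 501.0 units

501.0 units


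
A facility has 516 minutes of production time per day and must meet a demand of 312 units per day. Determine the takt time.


Formula: Takt Time = Available Production Time / Customer Demand
Takt = 516 min/day / 312 units/day
Takt = 1.65 min/unit

1.65 min/unit


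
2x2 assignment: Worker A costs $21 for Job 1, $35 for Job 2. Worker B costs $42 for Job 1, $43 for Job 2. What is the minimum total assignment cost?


Option 1: A->1 + B->2 = $21 + $43 = $64
Option 2: A->2 + B->1 = $35 + $42 = $77
Min cost = min($64, $77) = $64

$64


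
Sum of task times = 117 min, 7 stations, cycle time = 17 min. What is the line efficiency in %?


Formula: Efficiency = Sum of Task Times / (N_stations * CT) * 100
Total station capacity = 7 stations * 17 min = 119 min
Efficiency = 117 / 119 * 100 = 98.3%

98.3%


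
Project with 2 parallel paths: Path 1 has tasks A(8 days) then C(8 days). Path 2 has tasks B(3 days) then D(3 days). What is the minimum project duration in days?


Path 1 = 8 + 8 = 16 days
Path 2 = 3 + 3 = 6 days
Duration = max(16, 6) = 16 days

16 days


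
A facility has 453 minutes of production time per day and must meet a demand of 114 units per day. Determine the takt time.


Formula: Takt Time = Available Production Time / Customer Demand
Takt = 453 min/day / 114 units/day
Takt = 3.97 min/unit

3.97 min/unit


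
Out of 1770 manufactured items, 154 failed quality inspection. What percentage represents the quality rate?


Formula: Quality Rate = Good Pieces / Total Pieces * 100
Good pieces = 1770 - 154 = 1616
QR = 1616 / 1770 * 100 = 91.3%

91.3%


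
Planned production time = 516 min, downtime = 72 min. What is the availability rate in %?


Formula: Availability = (Planned Time - Downtime) / Planned Time * 100
Uptime = 516 - 72 = 444 min
Availability = 444 / 516 * 100 = 86.0%

86.0%


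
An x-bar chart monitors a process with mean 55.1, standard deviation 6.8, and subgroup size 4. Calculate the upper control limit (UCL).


UCL = 55.1 + 3 * 6.8 / sqrt(4)

65.3


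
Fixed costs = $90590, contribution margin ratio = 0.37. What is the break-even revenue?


Formula: BER = Fixed Costs / Contribution Margin Ratio
BER = $90590 / 0.37
BER = $244837.84 (to the nearest cent)

$244837.84


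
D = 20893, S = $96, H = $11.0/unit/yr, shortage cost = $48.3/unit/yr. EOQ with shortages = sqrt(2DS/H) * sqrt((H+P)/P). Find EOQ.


Formula: EOQ* = sqrt(2DS/H) * sqrt((H+P)/P)
Base EOQ = sqrt(2*20893*96/11.0) = 603.89 units
Correction = sqrt((11.0+48.3)/48.3) = 1.10804
EOQ* = 603.89 * 1.10804 = 669.1 units

669.1 units


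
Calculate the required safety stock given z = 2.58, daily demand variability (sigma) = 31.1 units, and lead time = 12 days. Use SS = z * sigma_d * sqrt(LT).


Formula: SS = z * sigma_d * sqrt(LT)
sqrt(LT) = sqrt(12) = 3.4641
SS = 2.58 * 31.1 * 3.4641
SS = 278.0 units

278.0 units


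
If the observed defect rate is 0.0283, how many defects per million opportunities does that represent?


DPMO = defect_rate * 1000000 = 0.0283 * 1000000

28300


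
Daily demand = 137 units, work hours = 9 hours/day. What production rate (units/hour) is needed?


Formula: Production Rate = Daily Demand / Available Hours
Rate = 137 units/day / 9 hours/day
Rate = 15.2 units/hour

15.2 units/hour


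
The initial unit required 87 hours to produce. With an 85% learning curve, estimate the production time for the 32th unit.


Formula: T_n = T_1 * (learning_rate)^(log2(n)) where learning_rate = rate/100
Doublings = log2(32) = 5
T_n = 87 * 0.85^5
T_n = 87 * 0.4437 = 38.6 hours

38.6 hours


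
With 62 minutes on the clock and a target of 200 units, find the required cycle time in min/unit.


Formula: CT = Available Time / Number of Units
CT = 62 min / 200 units
CT = 0.31 min/unit

0.31 min/unit


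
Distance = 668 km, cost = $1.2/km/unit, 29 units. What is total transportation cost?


TC = dist * cost * units = 668 * 1.2 * 29 = $23246.40

$23246.40


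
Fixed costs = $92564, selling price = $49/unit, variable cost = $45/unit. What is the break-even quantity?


Formula: BEQ = Fixed Costs / (Price - Variable Cost)
Contribution margin = $49 - $45 = $4/unit
BEQ = ceil($92564 / $4/unit) = ceil(23141.0) = 23141 units

23141 units


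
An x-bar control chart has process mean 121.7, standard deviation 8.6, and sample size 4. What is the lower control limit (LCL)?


LCL = 121.7 - 3 * 8.6 / sqrt(4)

108.8


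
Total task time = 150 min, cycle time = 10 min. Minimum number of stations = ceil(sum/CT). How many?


Formula: N_min = ceil(Sum of Task Times / Cycle Time)
N_min = ceil(150 min / 10 min) = ceil(15.0)
N_min = 15 stations

15


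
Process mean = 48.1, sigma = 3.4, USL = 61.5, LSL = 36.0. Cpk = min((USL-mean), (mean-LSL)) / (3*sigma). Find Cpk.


Cpu = (61.5 - 48.1) / (3 * 3.4) = 1.31
Cpl = (48.1 - 36.0) / (3 * 3.4) = 1.19
Cpk = min(1.31, 1.19) = 1.19

1.19


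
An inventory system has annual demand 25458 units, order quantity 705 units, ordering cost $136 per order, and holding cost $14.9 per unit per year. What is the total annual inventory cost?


TC = 25458/705 * 136 + 705/2 * 14.9

$10163.30


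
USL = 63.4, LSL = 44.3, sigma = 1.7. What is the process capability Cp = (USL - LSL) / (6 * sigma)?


Cp = (63.4 - 44.3) / (6 * 1.7)

1.87


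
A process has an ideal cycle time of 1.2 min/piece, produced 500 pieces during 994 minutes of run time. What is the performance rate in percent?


Formula: Performance = (Ideal CT * Total Count) / Run Time * 100
Ideal output time = 1.2 * 500 = 600.0 min
Performance = 600.0 / 994 * 100 = 60.4%

60.4%


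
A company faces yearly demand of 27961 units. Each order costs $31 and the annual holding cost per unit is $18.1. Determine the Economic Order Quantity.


Formula: EOQ = sqrt(2 * D * S / H)
Numerator: 2 * 27961 * 31 = 1733582
2DS/H = 1733582 / 18.1 = 95778.0
EOQ = sqrt(95778.0) = 309.5 units

309.5 units


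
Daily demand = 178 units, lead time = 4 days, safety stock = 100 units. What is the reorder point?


Formula: ROP = (Daily Demand * Lead Time) + Safety Stock
Demand during lead time = 178 * 4 = 712 units
ROP = 712 + 100 = 812 units

812 units


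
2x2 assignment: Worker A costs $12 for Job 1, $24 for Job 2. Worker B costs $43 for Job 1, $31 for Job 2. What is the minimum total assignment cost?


Option 1: A->1 + B->2 = $12 + $31 = $43
Option 2: A->2 + B->1 = $24 + $43 = $67
Min cost = min($43, $67) = $43

$43


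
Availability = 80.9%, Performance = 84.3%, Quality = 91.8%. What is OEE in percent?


Formula: OEE = Availability * Performance * Quality / 10000
A * P = 80.9% * 84.3% / 100 = 68.2%
OEE = 68.2% * 91.8% / 100 = 62.6%

62.6%


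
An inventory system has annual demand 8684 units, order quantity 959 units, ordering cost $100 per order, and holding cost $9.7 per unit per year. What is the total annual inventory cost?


TC = 8684/959 * 100 + 959/2 * 9.7

$5556.68


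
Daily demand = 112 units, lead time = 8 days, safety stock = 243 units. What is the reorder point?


Formula: ROP = (Daily Demand * Lead Time) + Safety Stock
Demand during lead time = 112 * 8 = 896 units
ROP = 896 + 243 = 1139 units

1139 units


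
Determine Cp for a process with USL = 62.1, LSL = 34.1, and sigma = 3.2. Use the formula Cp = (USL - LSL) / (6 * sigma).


Cp = (62.1 - 34.1) / (6 * 3.2)

1.46


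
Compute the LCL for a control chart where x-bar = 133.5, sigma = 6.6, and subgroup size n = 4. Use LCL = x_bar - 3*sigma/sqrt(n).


LCL = 133.5 - 3 * 6.6 / sqrt(4)

123.6


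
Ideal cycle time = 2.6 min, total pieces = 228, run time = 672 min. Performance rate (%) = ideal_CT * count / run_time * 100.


Formula: Performance = (Ideal CT * Total Count) / Run Time * 100
Ideal output time = 2.6 * 228 = 592.8 min
Performance = 592.8 / 672 * 100 = 88.2%

88.2%


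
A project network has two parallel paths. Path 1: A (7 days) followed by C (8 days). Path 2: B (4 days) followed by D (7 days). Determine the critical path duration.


Path 1 = 7 + 8 = 15 days
Path 2 = 4 + 7 = 11 days
Duration = max(15, 11) = 15 days

15 days


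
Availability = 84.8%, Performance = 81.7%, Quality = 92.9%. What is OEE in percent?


Formula: OEE = Availability * Performance * Quality / 10000
A * P = 84.8% * 81.7% / 100 = 69.28%
OEE = 69.28% * 92.9% / 100 = 64.4%

64.4%


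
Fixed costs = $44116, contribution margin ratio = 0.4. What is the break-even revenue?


Formula: BER = Fixed Costs / Contribution Margin Ratio
BER = $44116 / 0.4
BER = $110290.00 (to the nearest cent)

$110290.00


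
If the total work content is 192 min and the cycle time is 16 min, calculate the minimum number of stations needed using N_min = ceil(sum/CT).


Formula: N_min = ceil(Sum of Task Times / Cycle Time)
N_min = ceil(192 min / 16 min) = ceil(12.0)
N_min = 12 stations

12


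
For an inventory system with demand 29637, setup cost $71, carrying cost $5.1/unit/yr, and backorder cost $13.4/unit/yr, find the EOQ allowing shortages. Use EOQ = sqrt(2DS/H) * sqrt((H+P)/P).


Formula: EOQ* = sqrt(2DS/H) * sqrt((H+P)/P)
Base EOQ = sqrt(2*29637*71/5.1) = 908.4 units
Correction = sqrt((5.1+13.4)/13.4) = 1.17499
EOQ* = 908.4 * 1.17499 = 1067.4 units

1067.4 units


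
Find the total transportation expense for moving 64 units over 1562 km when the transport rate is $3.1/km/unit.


TC = dist * cost * units = 1562 * 3.1 * 64 = $309900.80

$309900.80


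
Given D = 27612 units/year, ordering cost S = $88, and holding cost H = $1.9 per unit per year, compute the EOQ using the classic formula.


Formula: EOQ = sqrt(2 * D * S / H)
Numerator: 2 * 27612 * 88 = 4859712
2DS/H = 4859712 / 1.9 = 2557743.2
EOQ = sqrt(2557743.2) = 1599.3 units

1599.3 units


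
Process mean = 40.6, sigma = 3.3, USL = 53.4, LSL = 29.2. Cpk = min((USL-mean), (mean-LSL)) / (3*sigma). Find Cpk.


Cpu = (53.4 - 40.6) / (3 * 3.3) = 1.29
Cpl = (40.6 - 29.2) / (3 * 3.3) = 1.15
Cpk = min(1.29, 1.15) = 1.15

1.15


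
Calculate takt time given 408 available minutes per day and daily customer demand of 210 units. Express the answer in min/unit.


Formula: Takt Time = Available Production Time / Customer Demand
Takt = 408 min/day / 210 units/day
Takt = 1.94 min/unit

1.94 min/unit
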